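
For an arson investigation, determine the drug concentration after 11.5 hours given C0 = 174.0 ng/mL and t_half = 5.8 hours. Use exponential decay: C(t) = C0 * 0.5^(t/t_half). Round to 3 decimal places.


Drug concentration decay:
Number of half-lives = t / t_half = 11.5 / 5.8 = 1.982759
Decay factor = 0.5^1.982759 = 0.25300556
C(t) = 174.0 * 0.25300556 = 44.023 ng/mL

44.023


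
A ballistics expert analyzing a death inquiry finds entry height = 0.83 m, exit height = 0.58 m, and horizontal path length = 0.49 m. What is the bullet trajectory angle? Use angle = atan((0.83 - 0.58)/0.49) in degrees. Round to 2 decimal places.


Bullet trajectory angle:
Height difference = 0.83 - 0.58 = 0.25 m
angle = atan(0.25 / 0.49)
angle = atan(0.510204)
angle = 27.03 degrees

27.03


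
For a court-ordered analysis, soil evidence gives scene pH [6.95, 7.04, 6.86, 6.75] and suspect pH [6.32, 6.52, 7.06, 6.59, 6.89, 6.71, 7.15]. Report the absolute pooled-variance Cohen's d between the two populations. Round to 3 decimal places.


Pooled-variance Cohen's d for soil pH comparison:
Scene mean = 27.6 / 4 = 6.9
Suspect mean = 47.24 / 7 = 6.748571
Scene sample variance s_s^2 = 0.0154
Suspect sample variance s_c^2 = 0.090114
Pooled variance = ((n_s-1)*s_s^2 + (n_c-1)*s_c^2) / (n_s + n_c - 2) = 0.06521
Pooled SD = sqrt(0.06521) = 0.255362
Mean difference = 0.151429
|d| = |0.151429| / 0.255362 = 0.593

0.593


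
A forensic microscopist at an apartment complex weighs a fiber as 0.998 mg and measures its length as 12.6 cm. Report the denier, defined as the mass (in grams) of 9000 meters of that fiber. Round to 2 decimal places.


Denier calculation:
Mass in grams = 0.998 mg / 1000 = 0.000998 g
Length in meters = 12.6 cm / 100 = 0.126 m
Linear density = mass / length = 0.000998 / 0.126 = 0.00792063 g/m
Denier = (g/m) * 9000 = 0.00792063 * 9000 = 71.29

71.29


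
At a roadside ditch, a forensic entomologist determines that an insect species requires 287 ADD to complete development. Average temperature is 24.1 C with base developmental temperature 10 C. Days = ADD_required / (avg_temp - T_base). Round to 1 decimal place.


Insect development time:
Effective temperature = avg_temp - T_base = 24.1 - 10 = 14.1 C
Days = ADD / effective_temp = 287 / 14.1 = 20.4 days

20.4


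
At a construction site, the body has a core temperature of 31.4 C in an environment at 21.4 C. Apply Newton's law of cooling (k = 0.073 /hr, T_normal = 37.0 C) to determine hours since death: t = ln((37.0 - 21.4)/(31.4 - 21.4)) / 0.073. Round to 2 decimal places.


Using Newton's law of cooling:
t = ln((T_normal - T_ambient) / (T_body - T_ambient)) / k
T_normal - T_ambient = 15.6
T_body - T_ambient = 10.0
Ratio = 1.56
ln(ratio) = 0.444686
t = 0.444686 / 0.073 = 6.09 hours

6.09


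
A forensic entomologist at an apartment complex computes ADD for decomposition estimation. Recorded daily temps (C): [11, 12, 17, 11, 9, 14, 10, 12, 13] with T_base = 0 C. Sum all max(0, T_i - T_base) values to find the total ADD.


Computing ADD day by day:
Day 1: max(0, 11 - 0) = 11
Day 2: max(0, 12 - 0) = 12
Day 3: max(0, 17 - 0) = 17
Day 4: max(0, 11 - 0) = 11
Day 5: max(0, 9 - 0) = 9
Day 6: max(0, 14 - 0) = 14
Day 7: max(0, 10 - 0) = 10
Day 8: max(0, 12 - 0) = 12
Day 9: max(0, 13 - 0) = 13
Total ADD = 109

109


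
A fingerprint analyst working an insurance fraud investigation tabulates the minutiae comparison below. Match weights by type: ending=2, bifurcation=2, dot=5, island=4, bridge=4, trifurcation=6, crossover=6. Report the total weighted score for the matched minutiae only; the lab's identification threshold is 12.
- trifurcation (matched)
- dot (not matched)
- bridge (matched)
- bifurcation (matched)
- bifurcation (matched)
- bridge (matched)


Weighted minutiae match score:
  trifurcation: matched, +6 (running total 6)
  dot: not matched, +0
  bridge: matched, +4 (running total 10)
  bifurcation: matched, +2 (running total 12)
  bifurcation: matched, +2 (running total 14)
  bridge: matched, +4 (running total 18)
Total score = 18
Threshold = 12; verdict = identification

18


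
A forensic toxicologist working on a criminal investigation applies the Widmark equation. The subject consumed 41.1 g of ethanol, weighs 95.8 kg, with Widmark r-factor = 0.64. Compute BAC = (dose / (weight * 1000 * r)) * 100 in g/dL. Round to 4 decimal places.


Applying the Widmark formula:
BAC = (dose_g / (body_wt * 1000 * r)) * 100
Denominator = 95.8 * 1000 * 0.64 = 61312
BAC = (41.1 / 61312) * 100
BAC = 0.0670 g/dL

0.0670


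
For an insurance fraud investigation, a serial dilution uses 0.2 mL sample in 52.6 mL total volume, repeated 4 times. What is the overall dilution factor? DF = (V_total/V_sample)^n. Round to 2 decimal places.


Dilution factor calculation:
Single dilution = V_total / V_sample = 52.6 / 0.2 ≈ 263
Number of dilutions = 4
Total DF = (52.6 / 0.2)^4 (full precision, rounded at the end) = 4784350561.00

4784350561.00


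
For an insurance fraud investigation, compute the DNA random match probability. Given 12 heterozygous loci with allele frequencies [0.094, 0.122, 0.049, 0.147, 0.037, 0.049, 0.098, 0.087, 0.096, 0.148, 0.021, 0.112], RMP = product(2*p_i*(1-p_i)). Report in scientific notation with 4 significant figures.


Computing RMP for 12 loci:
Locus 1: 2 * 0.094 * 0.906 = 0.170328
Locus 2: 2 * 0.122 * 0.878 = 0.214232
Locus 3: 2 * 0.049 * 0.951 = 0.093198
Locus 4: 2 * 0.147 * 0.853 = 0.250782
Locus 5: 2 * 0.037 * 0.963 = 0.071262
Locus 6: 2 * 0.049 * 0.951 = 0.093198
Locus 7: 2 * 0.098 * 0.902 = 0.176792
Locus 8: 2 * 0.087 * 0.913 = 0.158862
Locus 9: 2 * 0.096 * 0.904 = 0.173568
Locus 10: 2 * 0.148 * 0.852 = 0.252192
Locus 11: 2 * 0.021 * 0.979 = 0.041118
Locus 12: 2 * 0.112 * 0.888 = 0.198912
RMP = 5.695e-11

5.695e-11


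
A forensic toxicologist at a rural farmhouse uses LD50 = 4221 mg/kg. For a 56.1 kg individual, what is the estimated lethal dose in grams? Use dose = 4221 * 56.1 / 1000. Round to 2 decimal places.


Lethal dose calculation:
Lethal dose = LD50 * body_weight / 1000
= 4221 * 56.1 / 1000
= 236798.1 / 1000
= 236.80 g

236.80


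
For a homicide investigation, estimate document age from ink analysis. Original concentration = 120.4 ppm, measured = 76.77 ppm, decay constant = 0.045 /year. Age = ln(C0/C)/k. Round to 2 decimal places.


Document age estimation:
C0/C = 120.4 / 76.77 = 1.568321
ln(C0/C) = 0.450006
t = 0.450006 / 0.045 = 10.00 years

10.00


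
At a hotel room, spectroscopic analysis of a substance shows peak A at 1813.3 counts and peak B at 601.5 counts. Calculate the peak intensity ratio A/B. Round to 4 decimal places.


Spectral peak ratio:
Peak A = 1813.3 counts
Peak B = 601.5 counts
Ratio = 1813.3 / 601.5 = 3.0146

3.0146


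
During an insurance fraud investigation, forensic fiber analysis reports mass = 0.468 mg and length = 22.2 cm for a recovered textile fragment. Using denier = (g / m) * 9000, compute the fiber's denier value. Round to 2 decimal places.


Denier calculation:
Mass in grams = 0.468 mg / 1000 = 0.000468 g
Length in meters = 22.2 cm / 100 = 0.222 m
Linear density = mass / length = 0.000468 / 0.222 = 0.00210811 g/m
Denier = (g/m) * 9000 = 0.00210811 * 9000 = 18.97

18.97


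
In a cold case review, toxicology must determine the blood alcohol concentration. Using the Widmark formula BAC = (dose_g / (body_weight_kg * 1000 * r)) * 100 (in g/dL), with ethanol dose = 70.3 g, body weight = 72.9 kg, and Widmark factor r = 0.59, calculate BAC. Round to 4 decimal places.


Applying the Widmark formula:
BAC = (dose_g / (body_wt * 1000 * r)) * 100
Denominator = 72.9 * 1000 * 0.59 = 43011
BAC = (70.3 / 43011) * 100
BAC = 0.1634 g/dL

0.1634


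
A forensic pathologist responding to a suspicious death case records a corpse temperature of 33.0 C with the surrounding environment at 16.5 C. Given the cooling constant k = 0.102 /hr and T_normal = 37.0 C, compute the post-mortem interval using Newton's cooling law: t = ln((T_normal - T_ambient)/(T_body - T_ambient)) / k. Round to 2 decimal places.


Using Newton's law of cooling:
t = ln((T_normal - T_ambient) / (T_body - T_ambient)) / k
T_normal - T_ambient = 20.5
T_body - T_ambient = 16.5
Ratio = 1.242424
ln(ratio) = 0.217064
t = 0.217064 / 0.102 = 2.13 hours

2.13


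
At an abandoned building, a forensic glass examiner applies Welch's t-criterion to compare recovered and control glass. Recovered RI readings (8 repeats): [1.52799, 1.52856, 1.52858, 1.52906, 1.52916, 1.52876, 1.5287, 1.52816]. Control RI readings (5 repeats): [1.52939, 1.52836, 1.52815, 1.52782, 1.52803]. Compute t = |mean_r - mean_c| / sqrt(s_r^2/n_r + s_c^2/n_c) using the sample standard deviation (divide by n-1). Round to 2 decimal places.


Welch's t-criterion for glass RI comparison:
Recovered mean = sum / n_r = 12.22897 / 8 = 1.5286213
Control mean = sum / n_c = 7.64175 / 5 = 1.52835
Recovered sample variance s_r^2 = 1.60698e-07
Control sample variance s_c^2 = 3.7625e-07
Welch SE (unpooled) = sqrt(s_r^2/n_r + s_c^2/n_c) = sqrt(2.00873e-08 + 7.525e-08) = sqrt(9.53373e-08) = 0.000308767
|mean_r - mean_c| = 0.00027125
t = 0.00027125 / 0.000308767 = 0.88

0.88


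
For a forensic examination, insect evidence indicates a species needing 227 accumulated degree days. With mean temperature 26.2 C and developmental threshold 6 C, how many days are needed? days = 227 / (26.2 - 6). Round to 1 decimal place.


Insect development time:
Effective temperature = avg_temp - T_base = 26.2 - 6 = 20.2 C
Days = ADD / effective_temp = 227 / 20.2 = 11.2 days

11.2


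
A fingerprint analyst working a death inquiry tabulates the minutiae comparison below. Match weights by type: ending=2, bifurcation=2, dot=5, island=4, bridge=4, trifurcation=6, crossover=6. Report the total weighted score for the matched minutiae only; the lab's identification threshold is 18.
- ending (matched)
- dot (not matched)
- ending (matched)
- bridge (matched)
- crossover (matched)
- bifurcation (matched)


Weighted minutiae match score:
  ending: matched, +2 (running total 2)
  dot: not matched, +0
  ending: matched, +2 (running total 4)
  bridge: matched, +4 (running total 8)
  crossover: matched, +6 (running total 14)
  bifurcation: matched, +2 (running total 16)
Total score = 16
Threshold = 18; verdict = inconclusive

16


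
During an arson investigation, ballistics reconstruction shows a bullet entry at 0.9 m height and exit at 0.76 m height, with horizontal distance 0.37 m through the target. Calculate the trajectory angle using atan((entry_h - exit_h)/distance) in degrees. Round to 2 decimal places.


Bullet trajectory angle:
Height difference = 0.9 - 0.76 = 0.14 m
angle = atan(0.14 / 0.37)
angle = atan(0.378378)
angle = 20.73 degrees

20.73


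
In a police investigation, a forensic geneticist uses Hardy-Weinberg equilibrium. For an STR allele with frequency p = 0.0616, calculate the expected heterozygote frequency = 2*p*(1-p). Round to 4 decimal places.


Hardy-Weinberg heterozygote frequency:
q = 1 - p = 1 - 0.0616 = 0.9384
2pq = 2 * 0.0616 * 0.9384 = 0.1156

0.1156


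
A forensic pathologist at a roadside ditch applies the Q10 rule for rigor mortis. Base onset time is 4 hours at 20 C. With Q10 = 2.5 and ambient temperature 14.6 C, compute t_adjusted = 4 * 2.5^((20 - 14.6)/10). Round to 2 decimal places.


Rigor mortis time adjustment:
Exponent = (T_ref - T_actual) / 10 = (20 - 14.6) / 10 = 0.54
Q10 factor = 2.5^0.54 = 1.64017
t_adjusted = 4 * 1.64017 = 6.56 hours

6.56


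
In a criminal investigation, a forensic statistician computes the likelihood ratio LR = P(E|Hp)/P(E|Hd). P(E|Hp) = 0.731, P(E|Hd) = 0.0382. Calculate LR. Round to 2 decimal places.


Likelihood ratio calculation:
LR = P(E|Hp) / P(E|Hd)
LR = 0.731 / 0.0382
LR = 19.14

19.14


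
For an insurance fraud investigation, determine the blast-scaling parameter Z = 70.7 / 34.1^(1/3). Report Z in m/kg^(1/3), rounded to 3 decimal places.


Scaled distance calculation:
W^(1/3) = 34.1^(1/3) = 3.242785
Z = R / W^(1/3) = 70.7 / 3.242785
Z = 21.802 m/kg^(1/3)

21.802


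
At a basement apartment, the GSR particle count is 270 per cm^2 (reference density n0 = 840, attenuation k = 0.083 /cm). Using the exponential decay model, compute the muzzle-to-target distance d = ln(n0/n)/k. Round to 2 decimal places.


GSR distance calculation:
n0/n = 840 / 270 = 3.111111
ln(n0/n) = 1.13498
d = 1.13498 / 0.083 = 13.67 cm

13.67


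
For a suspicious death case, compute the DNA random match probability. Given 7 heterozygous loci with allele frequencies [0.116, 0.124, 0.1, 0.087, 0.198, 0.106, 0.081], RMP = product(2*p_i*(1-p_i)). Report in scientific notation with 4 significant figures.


Computing RMP for 7 loci:
Locus 1: 2 * 0.116 * 0.884 = 0.205088
Locus 2: 2 * 0.124 * 0.876 = 0.217248
Locus 3: 2 * 0.1 * 0.9 = 0.18
Locus 4: 2 * 0.087 * 0.913 = 0.158862
Locus 5: 2 * 0.198 * 0.802 = 0.317592
Locus 6: 2 * 0.106 * 0.894 = 0.189528
Locus 7: 2 * 0.081 * 0.919 = 0.148878
RMP = 1.142e-05

1.142e-05


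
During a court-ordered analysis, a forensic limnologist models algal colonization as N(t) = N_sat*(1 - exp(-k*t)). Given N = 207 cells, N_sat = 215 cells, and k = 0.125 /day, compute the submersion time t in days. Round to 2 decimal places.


PMSI from diatom colonization curve:
N / N_sat = 207 / 215 = 0.962791
1 - N/N_sat = 0.037209
ln(1 - N/N_sat) = -3.291205
t = -ln(1 - N/N_sat) / k = -(-3.291205) / 0.125 = 26.33 days

26.33


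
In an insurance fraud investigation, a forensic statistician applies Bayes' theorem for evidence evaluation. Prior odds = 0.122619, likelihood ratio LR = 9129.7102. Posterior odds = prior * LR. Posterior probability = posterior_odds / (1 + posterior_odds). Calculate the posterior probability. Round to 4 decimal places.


Bayesian evidence evaluation:
Posterior odds = prior_odds * LR = 0.122619 * 9129.7102 = 1119.476
Posterior probability = posterior_odds / (1 + posterior_odds)
= 1119.476 / (1 + 1119.476)
= 1119.476 / 1120.476
= 0.9991

0.9991


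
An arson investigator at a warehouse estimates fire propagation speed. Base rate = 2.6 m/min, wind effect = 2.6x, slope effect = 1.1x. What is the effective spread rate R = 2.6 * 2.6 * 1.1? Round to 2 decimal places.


Fire spread rate calculation:
R = R0 * wind_factor * slope_factor
= 2.6 * 2.6 * 1.1
= 6.76 * 1.1
= 7.44 m/min

7.44


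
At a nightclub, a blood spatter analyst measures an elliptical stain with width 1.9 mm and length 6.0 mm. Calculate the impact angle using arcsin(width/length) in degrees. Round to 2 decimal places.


Blood spatter impact angle calculation:
width / length = 1.9 / 6.0 = 0.316667
angle = arcsin(0.316667)
angle = 18.46 degrees

18.46


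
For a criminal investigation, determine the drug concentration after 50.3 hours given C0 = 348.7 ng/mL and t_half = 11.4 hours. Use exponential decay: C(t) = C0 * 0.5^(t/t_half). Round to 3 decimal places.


Drug concentration decay:
Number of half-lives = t / t_half = 50.3 / 11.4 = 4.412281
Decay factor = 0.5^4.412281 = 0.04696465
C(t) = 348.7 * 0.04696465 = 16.377 ng/mL

16.377


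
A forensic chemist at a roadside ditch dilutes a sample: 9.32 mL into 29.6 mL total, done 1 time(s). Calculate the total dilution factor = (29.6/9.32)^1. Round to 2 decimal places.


Dilution factor calculation:
Single dilution = V_total / V_sample = 29.6 / 9.32 ≈ 3.175966
Number of dilutions = 1
Total DF = (29.6 / 9.32)^1 (full precision, rounded at the end) = 3.18

3.18


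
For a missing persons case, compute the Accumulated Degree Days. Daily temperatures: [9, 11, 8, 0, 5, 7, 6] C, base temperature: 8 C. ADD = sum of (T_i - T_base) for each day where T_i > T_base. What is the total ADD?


Computing ADD day by day:
Day 1: max(0, 9 - 8) = 1
Day 2: max(0, 11 - 8) = 3
Day 3: max(0, 8 - 8) = 0
Day 4: max(0, 0 - 8) = 0
Day 5: max(0, 5 - 8) = 0
Day 6: max(0, 7 - 8) = 0
Day 7: max(0, 6 - 8) = 0
Total ADD = 4

4


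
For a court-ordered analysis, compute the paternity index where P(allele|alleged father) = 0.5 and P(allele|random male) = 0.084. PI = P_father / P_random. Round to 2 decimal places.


Paternity Index calculation:
PI = P(allele|father) / P(allele|random)
PI = 0.5 / 0.084
PI = 5.95

5.95


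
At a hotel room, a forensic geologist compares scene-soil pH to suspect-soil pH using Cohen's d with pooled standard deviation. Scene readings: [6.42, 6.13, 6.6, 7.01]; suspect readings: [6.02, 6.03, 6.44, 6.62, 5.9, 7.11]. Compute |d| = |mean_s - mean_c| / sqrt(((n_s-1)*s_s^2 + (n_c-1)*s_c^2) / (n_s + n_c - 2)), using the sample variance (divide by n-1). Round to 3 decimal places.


Pooled-variance Cohen's d for soil pH comparison:
Scene mean = 26.16 / 4 = 6.54
Suspect mean = 38.12 / 6 = 6.353333
Scene sample variance s_s^2 = 0.135667
Suspect sample variance s_c^2 = 0.214467
Pooled variance = ((n_s-1)*s_s^2 + (n_c-1)*s_c^2) / (n_s + n_c - 2) = 0.184917
Pooled SD = sqrt(0.184917) = 0.43002
Mean difference = 0.186667
|d| = |0.186667| / 0.43002 = 0.434

0.434


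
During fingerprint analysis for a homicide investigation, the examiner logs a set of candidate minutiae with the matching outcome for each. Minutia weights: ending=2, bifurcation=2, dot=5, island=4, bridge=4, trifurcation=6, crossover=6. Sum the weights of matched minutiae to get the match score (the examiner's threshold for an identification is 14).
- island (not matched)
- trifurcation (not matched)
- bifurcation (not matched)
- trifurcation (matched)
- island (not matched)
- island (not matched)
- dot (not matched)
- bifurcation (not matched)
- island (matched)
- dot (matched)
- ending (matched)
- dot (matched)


Weighted minutiae match score:
  island: not matched, +0
  trifurcation: not matched, +0
  bifurcation: not matched, +0
  trifurcation: matched, +6 (running total 6)
  island: not matched, +0
  island: not matched, +0
  dot: not matched, +0
  bifurcation: not matched, +0
  island: matched, +4 (running total 10)
  dot: matched, +5 (running total 15)
  ending: matched, +2 (running total 17)
  dot: matched, +5 (running total 22)
Total score = 22
Threshold = 14; verdict = identification

22


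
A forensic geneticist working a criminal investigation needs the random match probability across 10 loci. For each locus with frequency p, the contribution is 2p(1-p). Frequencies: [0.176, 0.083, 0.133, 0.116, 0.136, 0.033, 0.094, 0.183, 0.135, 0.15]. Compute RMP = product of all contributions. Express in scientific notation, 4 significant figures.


Computing RMP for 10 loci:
Locus 1: 2 * 0.176 * 0.824 = 0.290048
Locus 2: 2 * 0.083 * 0.917 = 0.152222
Locus 3: 2 * 0.133 * 0.867 = 0.230622
Locus 4: 2 * 0.116 * 0.884 = 0.205088
Locus 5: 2 * 0.136 * 0.864 = 0.235008
Locus 6: 2 * 0.033 * 0.967 = 0.063822
Locus 7: 2 * 0.094 * 0.906 = 0.170328
Locus 8: 2 * 0.183 * 0.817 = 0.299022
Locus 9: 2 * 0.135 * 0.865 = 0.23355
Locus 10: 2 * 0.15 * 0.85 = 0.255
RMP = 9.501e-08

9.501e-08


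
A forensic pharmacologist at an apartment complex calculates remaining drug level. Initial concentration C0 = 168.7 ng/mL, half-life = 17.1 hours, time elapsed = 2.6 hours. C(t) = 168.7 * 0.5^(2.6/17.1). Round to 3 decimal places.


Drug concentration decay:
Number of half-lives = t / t_half = 2.6 / 17.1 = 0.152047
Decay factor = 0.5^0.152047 = 0.89997261
C(t) = 168.7 * 0.89997261 = 151.825 ng/mL

151.825


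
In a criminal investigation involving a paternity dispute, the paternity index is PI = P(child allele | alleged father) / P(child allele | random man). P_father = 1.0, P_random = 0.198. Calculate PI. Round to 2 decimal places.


Paternity Index calculation:
PI = P(allele|father) / P(allele|random)
PI = 1.0 / 0.198
PI = 5.05

5.05


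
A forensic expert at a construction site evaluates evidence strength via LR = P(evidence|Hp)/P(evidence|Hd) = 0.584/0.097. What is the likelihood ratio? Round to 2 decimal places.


Likelihood ratio calculation:
LR = P(E|Hp) / P(E|Hd)
LR = 0.584 / 0.097
LR = 6.02

6.02


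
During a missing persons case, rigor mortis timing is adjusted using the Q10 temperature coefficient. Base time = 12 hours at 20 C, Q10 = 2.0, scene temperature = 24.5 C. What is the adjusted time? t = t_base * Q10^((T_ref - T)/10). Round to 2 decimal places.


Rigor mortis time adjustment:
Exponent = (T_ref - T_actual) / 10 = (20 - 24.5) / 10 = -0.45
Q10 factor = 2.0^-0.45 = 0.73204
t_adjusted = 12 * 0.73204 = 8.78 hours

8.78


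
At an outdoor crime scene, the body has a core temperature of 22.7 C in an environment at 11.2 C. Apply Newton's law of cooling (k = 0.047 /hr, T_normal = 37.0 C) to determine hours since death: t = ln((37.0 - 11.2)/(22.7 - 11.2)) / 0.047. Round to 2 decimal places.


Using Newton's law of cooling:
t = ln((T_normal - T_ambient) / (T_body - T_ambient)) / k
T_normal - T_ambient = 25.8
T_body - T_ambient = 11.5
Ratio = 2.243478
ln(ratio) = 0.808027
t = 0.808027 / 0.047 = 17.19 hours

17.19


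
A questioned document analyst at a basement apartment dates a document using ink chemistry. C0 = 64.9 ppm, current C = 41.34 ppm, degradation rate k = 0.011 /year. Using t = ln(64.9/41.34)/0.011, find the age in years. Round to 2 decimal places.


Document age estimation:
C0/C = 64.9 / 41.34 = 1.569908
ln(C0/C) = 0.451017
t = 0.451017 / 0.011 = 41.00 years

41.00


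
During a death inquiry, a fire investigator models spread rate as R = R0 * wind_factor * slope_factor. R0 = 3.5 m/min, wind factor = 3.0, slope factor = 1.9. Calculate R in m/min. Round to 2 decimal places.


Fire spread rate calculation:
R = R0 * wind_factor * slope_factor
= 3.5 * 3.0 * 1.9
= 10.5 * 1.9
= 19.95 m/min

19.95


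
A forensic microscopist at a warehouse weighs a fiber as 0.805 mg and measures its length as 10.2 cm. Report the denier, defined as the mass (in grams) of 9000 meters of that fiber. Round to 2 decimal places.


Denier calculation:
Mass in grams = 0.805 mg / 1000 = 0.000805 g
Length in meters = 10.2 cm / 100 = 0.102 m
Linear density = mass / length = 0.000805 / 0.102 = 0.00789216 g/m
Denier = (g/m) * 9000 = 0.00789216 * 9000 = 71.03

71.03


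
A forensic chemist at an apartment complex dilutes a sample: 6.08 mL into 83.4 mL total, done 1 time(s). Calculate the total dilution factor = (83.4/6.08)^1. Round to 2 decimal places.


Dilution factor calculation:
Single dilution = V_total / V_sample = 83.4 / 6.08 ≈ 13.717105
Number of dilutions = 1
Total DF = (83.4 / 6.08)^1 (full precision, rounded at the end) = 13.72

13.72


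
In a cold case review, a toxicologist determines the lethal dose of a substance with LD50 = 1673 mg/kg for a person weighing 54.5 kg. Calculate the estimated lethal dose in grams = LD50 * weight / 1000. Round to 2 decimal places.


Lethal dose calculation:
Lethal dose = LD50 * body_weight / 1000
= 1673 * 54.5 / 1000
= 91178.5 / 1000
= 91.18 g

91.18


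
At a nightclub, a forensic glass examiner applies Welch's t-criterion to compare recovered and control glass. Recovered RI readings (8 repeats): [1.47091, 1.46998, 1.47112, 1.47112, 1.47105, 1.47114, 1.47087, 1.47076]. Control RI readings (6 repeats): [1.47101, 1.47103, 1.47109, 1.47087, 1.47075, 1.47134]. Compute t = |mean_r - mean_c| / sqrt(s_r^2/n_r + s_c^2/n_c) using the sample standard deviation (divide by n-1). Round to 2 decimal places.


Welch's t-criterion for glass RI comparison:
Recovered mean = sum / n_r = 11.76695 / 8 = 1.4708687
Control mean = sum / n_c = 8.82609 / 6 = 1.471015
Recovered sample variance s_r^2 = 1.48012e-07
Control sample variance s_c^2 = 4.055e-08
Welch SE (unpooled) = sqrt(s_r^2/n_r + s_c^2/n_c) = sqrt(1.85016e-08 + 6.75833e-09) = sqrt(2.52599e-08) = 0.000158934
|mean_r - mean_c| = 0.00014625
t = 0.00014625 / 0.000158934 = 0.92

0.92


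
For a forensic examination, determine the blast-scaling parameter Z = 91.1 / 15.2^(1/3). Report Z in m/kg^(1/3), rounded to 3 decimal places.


Scaled distance calculation:
W^(1/3) = 15.2^(1/3) = 2.477125
Z = R / W^(1/3) = 91.1 / 2.477125
Z = 36.777 m/kg^(1/3)

36.777


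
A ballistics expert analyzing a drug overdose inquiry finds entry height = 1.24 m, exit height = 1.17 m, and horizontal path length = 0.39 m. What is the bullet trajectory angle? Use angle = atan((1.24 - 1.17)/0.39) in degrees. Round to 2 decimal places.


Bullet trajectory angle:
Height difference = 1.24 - 1.17 = 0.07 m
angle = atan(0.07 / 0.39)
angle = atan(0.179487)
angle = 10.18 degrees

10.18


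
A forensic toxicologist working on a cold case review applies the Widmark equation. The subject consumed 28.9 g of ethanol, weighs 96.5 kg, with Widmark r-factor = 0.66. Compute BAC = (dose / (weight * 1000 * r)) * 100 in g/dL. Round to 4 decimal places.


Applying the Widmark formula:
BAC = (dose_g / (body_wt * 1000 * r)) * 100
Denominator = 96.5 * 1000 * 0.66 = 63690
BAC = (28.9 / 63690) * 100
BAC = 0.0454 g/dL

0.0454


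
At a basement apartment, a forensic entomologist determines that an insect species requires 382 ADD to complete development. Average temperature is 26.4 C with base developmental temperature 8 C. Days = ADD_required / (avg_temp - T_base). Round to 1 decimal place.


Insect development time:
Effective temperature = avg_temp - T_base = 26.4 - 8 = 18.4 C
Days = ADD / effective_temp = 382 / 18.4 = 20.8 days

20.8


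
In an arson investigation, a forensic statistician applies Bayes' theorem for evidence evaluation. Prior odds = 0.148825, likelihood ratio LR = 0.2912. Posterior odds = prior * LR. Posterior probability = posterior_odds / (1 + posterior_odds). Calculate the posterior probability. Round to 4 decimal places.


Bayesian evidence evaluation:
Posterior odds = prior_odds * LR = 0.148825 * 0.2912 = 0.04333784
Posterior probability = posterior_odds / (1 + posterior_odds)
= 0.04333784 / (1 + 0.04333784)
= 0.04333784 / 1.04333784
= 0.0415

0.0415


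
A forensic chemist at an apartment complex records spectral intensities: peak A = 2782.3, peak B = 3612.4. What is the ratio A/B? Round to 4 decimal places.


Spectral peak ratio:
Peak A = 2782.3 counts
Peak B = 3612.4 counts
Ratio = 2782.3 / 3612.4 = 0.7702

0.7702


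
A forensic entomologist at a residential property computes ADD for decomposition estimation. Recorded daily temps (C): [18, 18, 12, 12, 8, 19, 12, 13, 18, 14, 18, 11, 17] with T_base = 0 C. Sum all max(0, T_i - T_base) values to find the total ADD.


Computing ADD day by day:
Day 1: max(0, 18 - 0) = 18
Day 2: max(0, 18 - 0) = 18
Day 3: max(0, 12 - 0) = 12
Day 4: max(0, 12 - 0) = 12
Day 5: max(0, 8 - 0) = 8
Day 6: max(0, 19 - 0) = 19
Day 7: max(0, 12 - 0) = 12
Day 8: max(0, 13 - 0) = 13
Day 9: max(0, 18 - 0) = 18
Day 10: max(0, 14 - 0) = 14
Day 11: max(0, 18 - 0) = 18
Day 12: max(0, 11 - 0) = 11
Day 13: max(0, 17 - 0) = 17
Total ADD = 190

190


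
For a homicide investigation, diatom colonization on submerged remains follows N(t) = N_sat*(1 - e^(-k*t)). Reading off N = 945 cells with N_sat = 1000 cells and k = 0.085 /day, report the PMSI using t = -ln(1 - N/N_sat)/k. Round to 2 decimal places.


PMSI from diatom colonization curve:
N / N_sat = 945 / 1000 = 0.945
1 - N/N_sat = 0.055
ln(1 - N/N_sat) = -2.900422
t = -ln(1 - N/N_sat) / k = -(-2.900422) / 0.085 = 34.12 days

34.12


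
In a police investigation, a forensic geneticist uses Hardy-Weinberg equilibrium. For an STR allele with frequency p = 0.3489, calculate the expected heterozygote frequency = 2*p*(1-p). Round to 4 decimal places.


Hardy-Weinberg heterozygote frequency:
q = 1 - p = 1 - 0.3489 = 0.6511
2pq = 2 * 0.3489 * 0.6511 = 0.4543

0.4543


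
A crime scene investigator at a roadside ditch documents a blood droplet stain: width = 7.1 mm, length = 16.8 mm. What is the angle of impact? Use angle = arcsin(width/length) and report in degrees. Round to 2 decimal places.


Blood spatter impact angle calculation:
width / length = 7.1 / 16.8 = 0.422619
angle = arcsin(0.422619)
angle = 25.00 degrees

25.00


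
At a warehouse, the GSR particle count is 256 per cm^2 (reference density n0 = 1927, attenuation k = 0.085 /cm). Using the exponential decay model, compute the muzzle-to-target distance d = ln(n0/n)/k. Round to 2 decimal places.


GSR distance calculation:
n0/n = 1927 / 256 = 7.527344
ln(n0/n) = 2.018542
d = 2.018542 / 0.085 = 23.75 cm

23.75


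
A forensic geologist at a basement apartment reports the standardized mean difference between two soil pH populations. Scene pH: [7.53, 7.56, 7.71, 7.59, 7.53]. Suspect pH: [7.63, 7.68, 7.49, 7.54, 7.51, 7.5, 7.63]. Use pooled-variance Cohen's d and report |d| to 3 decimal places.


Pooled-variance Cohen's d for soil pH comparison:
Scene mean = 37.92 / 5 = 7.584
Suspect mean = 52.98 / 7 = 7.568571
Scene sample variance s_s^2 = 0.00558
Suspect sample variance s_c^2 = 0.005848
Pooled variance = ((n_s-1)*s_s^2 + (n_c-1)*s_c^2) / (n_s + n_c - 2) = 0.005741
Pooled SD = sqrt(0.005741) = 0.075769
Mean difference = 0.015429
|d| = |0.015429| / 0.075769 = 0.204

0.204


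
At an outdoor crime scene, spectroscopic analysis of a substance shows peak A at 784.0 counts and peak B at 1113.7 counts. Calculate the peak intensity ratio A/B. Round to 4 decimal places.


Spectral peak ratio:
Peak A = 784.0 counts
Peak B = 1113.7 counts
Ratio = 784.0 / 1113.7 = 0.7040

0.7040


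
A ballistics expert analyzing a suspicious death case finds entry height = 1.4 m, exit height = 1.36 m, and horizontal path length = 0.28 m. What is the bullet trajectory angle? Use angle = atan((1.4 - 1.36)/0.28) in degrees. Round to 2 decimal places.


Bullet trajectory angle:
Height difference = 1.4 - 1.36 = 0.04 m
angle = atan(0.04 / 0.28)
angle = atan(0.142857)
angle = 8.13 degrees

8.13


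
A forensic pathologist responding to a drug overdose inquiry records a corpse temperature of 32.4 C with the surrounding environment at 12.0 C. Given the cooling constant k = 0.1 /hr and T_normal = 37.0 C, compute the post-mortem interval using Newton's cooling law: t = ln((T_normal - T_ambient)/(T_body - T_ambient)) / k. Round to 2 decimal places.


Using Newton's law of cooling:
t = ln((T_normal - T_ambient) / (T_body - T_ambient)) / k
T_normal - T_ambient = 25.0
T_body - T_ambient = 20.4
Ratio = 1.22549
ln(ratio) = 0.203341
t = 0.203341 / 0.1 = 2.03 hours

2.03


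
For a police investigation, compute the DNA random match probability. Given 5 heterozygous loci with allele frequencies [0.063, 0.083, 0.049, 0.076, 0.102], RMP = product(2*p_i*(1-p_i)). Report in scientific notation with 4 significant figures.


Computing RMP for 5 loci:
Locus 1: 2 * 0.063 * 0.937 = 0.118062
Locus 2: 2 * 0.083 * 0.917 = 0.152222
Locus 3: 2 * 0.049 * 0.951 = 0.093198
Locus 4: 2 * 0.076 * 0.924 = 0.140448
Locus 5: 2 * 0.102 * 0.898 = 0.183192
RMP = 4.309e-05

4.309e-05


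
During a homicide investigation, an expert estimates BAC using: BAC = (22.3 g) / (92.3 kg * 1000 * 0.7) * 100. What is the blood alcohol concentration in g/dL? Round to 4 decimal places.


Applying the Widmark formula:
BAC = (dose_g / (body_wt * 1000 * r)) * 100
Denominator = 92.3 * 1000 * 0.7 = 64610
BAC = (22.3 / 64610) * 100
BAC = 0.0345 g/dL

0.0345


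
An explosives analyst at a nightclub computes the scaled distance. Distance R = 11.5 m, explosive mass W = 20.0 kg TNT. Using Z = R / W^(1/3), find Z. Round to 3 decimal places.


Scaled distance calculation:
W^(1/3) = 20.0^(1/3) = 2.714418
Z = R / W^(1/3) = 11.5 / 2.714418
Z = 4.237 m/kg^(1/3)

4.237


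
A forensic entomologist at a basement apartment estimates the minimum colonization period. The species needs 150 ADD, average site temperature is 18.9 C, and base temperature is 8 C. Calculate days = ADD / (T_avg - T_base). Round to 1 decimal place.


Insect development time:
Effective temperature = avg_temp - T_base = 18.9 - 8 = 10.9 C
Days = ADD / effective_temp = 150 / 10.9 = 13.8 days

13.8


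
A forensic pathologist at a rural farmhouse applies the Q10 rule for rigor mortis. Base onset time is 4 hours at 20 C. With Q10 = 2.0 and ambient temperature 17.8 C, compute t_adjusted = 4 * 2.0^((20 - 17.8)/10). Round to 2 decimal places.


Rigor mortis time adjustment:
Exponent = (T_ref - T_actual) / 10 = (20 - 17.8) / 10 = 0.22
Q10 factor = 2.0^0.22 = 1.16473
t_adjusted = 4 * 1.16473 = 4.66 hours

4.66


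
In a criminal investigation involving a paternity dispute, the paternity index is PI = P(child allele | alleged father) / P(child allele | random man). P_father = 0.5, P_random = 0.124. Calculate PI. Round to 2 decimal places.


Paternity Index calculation:
PI = P(allele|father) / P(allele|random)
PI = 0.5 / 0.124
PI = 4.03

4.03


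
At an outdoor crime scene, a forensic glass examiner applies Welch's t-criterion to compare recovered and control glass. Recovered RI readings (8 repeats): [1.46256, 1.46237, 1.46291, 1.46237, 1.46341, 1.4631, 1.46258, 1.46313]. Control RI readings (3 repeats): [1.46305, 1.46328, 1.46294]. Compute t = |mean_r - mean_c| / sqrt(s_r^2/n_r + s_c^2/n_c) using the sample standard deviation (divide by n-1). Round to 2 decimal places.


Welch's t-criterion for glass RI comparison:
Recovered mean = sum / n_r = 11.70243 / 8 = 1.4628037
Control mean = sum / n_c = 4.38927 / 3 = 1.46309
Recovered sample variance s_r^2 = 1.51255e-07
Control sample variance s_c^2 = 3.01e-08
Welch SE (unpooled) = sqrt(s_r^2/n_r + s_c^2/n_c) = sqrt(1.89069e-08 + 1.00333e-08) = sqrt(2.89402e-08) = 0.000170118
|mean_r - mean_c| = 0.00028625
t = 0.00028625 / 0.000170118 = 1.68

1.68


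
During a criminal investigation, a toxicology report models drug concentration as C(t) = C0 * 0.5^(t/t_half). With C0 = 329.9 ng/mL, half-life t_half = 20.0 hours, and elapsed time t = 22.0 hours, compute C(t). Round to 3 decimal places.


Drug concentration decay:
Number of half-lives = t / t_half = 22.0 / 20.0 = 1.1
Decay factor = 0.5^1.1 = 0.4665165
C(t) = 329.9 * 0.4665165 = 153.904 ng/mL

153.904


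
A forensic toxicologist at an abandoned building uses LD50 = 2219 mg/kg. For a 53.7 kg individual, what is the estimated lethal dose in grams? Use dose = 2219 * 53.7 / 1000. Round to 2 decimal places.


Lethal dose calculation:
Lethal dose = LD50 * body_weight / 1000
= 2219 * 53.7 / 1000
= 119160.3 / 1000
= 119.16 g

119.16


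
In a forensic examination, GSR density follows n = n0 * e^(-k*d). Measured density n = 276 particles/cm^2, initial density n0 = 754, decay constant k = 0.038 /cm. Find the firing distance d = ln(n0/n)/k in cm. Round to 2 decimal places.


GSR distance calculation:
n0/n = 754 / 276 = 2.731884
ln(n0/n) = 1.004991
d = 1.004991 / 0.038 = 26.45 cm

26.45


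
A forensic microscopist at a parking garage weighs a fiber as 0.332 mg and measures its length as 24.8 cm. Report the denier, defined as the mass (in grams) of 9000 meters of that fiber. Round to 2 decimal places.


Denier calculation:
Mass in grams = 0.332 mg / 1000 = 0.000332 g
Length in meters = 24.8 cm / 100 = 0.248 m
Linear density = mass / length = 0.000332 / 0.248 = 0.00133871 g/m
Denier = (g/m) * 9000 = 0.00133871 * 9000 = 12.05

12.05


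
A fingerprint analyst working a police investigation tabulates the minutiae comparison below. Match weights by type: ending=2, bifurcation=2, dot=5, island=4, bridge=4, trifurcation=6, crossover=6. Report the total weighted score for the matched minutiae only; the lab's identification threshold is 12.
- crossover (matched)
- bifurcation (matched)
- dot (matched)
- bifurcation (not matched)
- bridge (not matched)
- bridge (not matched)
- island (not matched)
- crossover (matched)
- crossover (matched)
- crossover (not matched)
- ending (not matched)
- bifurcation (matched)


Weighted minutiae match score:
  crossover: matched, +6 (running total 6)
  bifurcation: matched, +2 (running total 8)
  dot: matched, +5 (running total 13)
  bifurcation: not matched, +0
  bridge: not matched, +0
  bridge: not matched, +0
  island: not matched, +0
  crossover: matched, +6 (running total 19)
  crossover: matched, +6 (running total 25)
  crossover: not matched, +0
  ending: not matched, +0
  bifurcation: matched, +2 (running total 27)
Total score = 27
Threshold = 12; verdict = identification

27


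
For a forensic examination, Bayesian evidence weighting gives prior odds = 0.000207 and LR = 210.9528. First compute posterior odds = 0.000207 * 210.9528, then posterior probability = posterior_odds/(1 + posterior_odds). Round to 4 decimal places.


Bayesian evidence evaluation:
Posterior odds = prior_odds * LR = 0.000207 * 210.9528 = 0.04366723
Posterior probability = posterior_odds / (1 + posterior_odds)
= 0.04366723 / (1 + 0.04366723)
= 0.04366723 / 1.04366723
= 0.0418

0.0418


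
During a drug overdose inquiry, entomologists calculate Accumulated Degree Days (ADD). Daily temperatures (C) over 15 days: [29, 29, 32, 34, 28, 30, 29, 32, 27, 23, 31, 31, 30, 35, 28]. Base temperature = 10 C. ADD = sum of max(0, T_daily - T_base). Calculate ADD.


Computing ADD day by day:
Day 1: max(0, 29 - 10) = 19
Day 2: max(0, 29 - 10) = 19
Day 3: max(0, 32 - 10) = 22
Day 4: max(0, 34 - 10) = 24
Day 5: max(0, 28 - 10) = 18
Day 6: max(0, 30 - 10) = 20
Day 7: max(0, 29 - 10) = 19
Day 8: max(0, 32 - 10) = 22
Day 9: max(0, 27 - 10) = 17
Day 10: max(0, 23 - 10) = 13
Day 11: max(0, 31 - 10) = 21
Day 12: max(0, 31 - 10) = 21
Day 13: max(0, 30 - 10) = 20
Day 14: max(0, 35 - 10) = 25
Day 15: max(0, 28 - 10) = 18
Total ADD = 298

298


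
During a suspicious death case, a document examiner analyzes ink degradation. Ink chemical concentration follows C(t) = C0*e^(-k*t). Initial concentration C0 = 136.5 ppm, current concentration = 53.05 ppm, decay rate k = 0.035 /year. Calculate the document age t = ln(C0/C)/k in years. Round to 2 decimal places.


Document age estimation:
C0/C = 136.5 / 53.05 = 2.573044
ln(C0/C) = 0.94509
t = 0.94509 / 0.035 = 27.00 years

27.00


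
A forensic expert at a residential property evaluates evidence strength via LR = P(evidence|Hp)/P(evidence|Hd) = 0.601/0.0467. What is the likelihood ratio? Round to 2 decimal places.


Likelihood ratio calculation:
LR = P(E|Hp) / P(E|Hd)
LR = 0.601 / 0.0467
LR = 12.87

12.87


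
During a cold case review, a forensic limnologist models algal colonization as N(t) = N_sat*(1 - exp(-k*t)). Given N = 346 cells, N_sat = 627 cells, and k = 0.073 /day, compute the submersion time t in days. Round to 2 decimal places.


PMSI from diatom colonization curve:
N / N_sat = 346 / 627 = 0.551834
1 - N/N_sat = 0.448166
ln(1 - N/N_sat) = -0.802592
t = -ln(1 - N/N_sat) / k = -(-0.802592) / 0.073 = 10.99 days

10.99


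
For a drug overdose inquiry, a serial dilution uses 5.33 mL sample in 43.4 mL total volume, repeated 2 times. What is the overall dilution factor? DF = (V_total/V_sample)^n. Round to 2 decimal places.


Dilution factor calculation:
Single dilution = V_total / V_sample = 43.4 / 5.33 ≈ 8.142589
Number of dilutions = 2
Total DF = (43.4 / 5.33)^2 (full precision, rounded at the end) = 66.30

66.30


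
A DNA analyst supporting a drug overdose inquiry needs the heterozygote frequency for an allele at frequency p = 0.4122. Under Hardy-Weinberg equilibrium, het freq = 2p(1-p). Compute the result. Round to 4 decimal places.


Hardy-Weinberg heterozygote frequency:
q = 1 - p = 1 - 0.4122 = 0.5878
2pq = 2 * 0.4122 * 0.5878 = 0.4846

0.4846


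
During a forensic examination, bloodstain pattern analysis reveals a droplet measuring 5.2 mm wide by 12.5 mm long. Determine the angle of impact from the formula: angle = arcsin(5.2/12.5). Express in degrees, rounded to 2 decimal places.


Blood spatter impact angle calculation:
width / length = 5.2 / 12.5 = 0.416
angle = arcsin(0.416)
angle = 24.58 degrees

24.58


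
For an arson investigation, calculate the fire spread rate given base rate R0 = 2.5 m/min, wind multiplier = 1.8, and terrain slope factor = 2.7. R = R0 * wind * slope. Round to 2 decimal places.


Fire spread rate calculation:
R = R0 * wind_factor * slope_factor
= 2.5 * 1.8 * 2.7
= 4.5 * 2.7
= 12.15 m/min

12.15


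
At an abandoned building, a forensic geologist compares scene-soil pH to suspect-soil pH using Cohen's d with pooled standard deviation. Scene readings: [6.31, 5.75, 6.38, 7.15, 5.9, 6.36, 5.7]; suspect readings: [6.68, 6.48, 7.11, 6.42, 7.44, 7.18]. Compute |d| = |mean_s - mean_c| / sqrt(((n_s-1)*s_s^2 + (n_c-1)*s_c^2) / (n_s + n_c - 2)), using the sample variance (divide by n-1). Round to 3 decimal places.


Pooled-variance Cohen's d for soil pH comparison:
Scene mean = 43.55 / 7 = 6.221429
Suspect mean = 41.31 / 6 = 6.885
Scene sample variance s_s^2 = 0.251981
Suspect sample variance s_c^2 = 0.17359
Pooled variance = ((n_s-1)*s_s^2 + (n_c-1)*s_c^2) / (n_s + n_c - 2) = 0.216349
Pooled SD = sqrt(0.216349) = 0.465133
Mean difference = -0.663571
|d| = |-0.663571| / 0.465133 = 1.427

1.427
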